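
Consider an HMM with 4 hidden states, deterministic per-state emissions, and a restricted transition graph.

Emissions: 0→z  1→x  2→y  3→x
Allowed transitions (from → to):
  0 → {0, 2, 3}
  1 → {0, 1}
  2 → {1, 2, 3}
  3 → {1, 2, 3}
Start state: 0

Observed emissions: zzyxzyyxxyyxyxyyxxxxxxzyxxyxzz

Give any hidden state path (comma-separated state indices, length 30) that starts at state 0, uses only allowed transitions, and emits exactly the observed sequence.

0,0,2,1,0,2,2,3,3,2,2,3,2,3,2,2,3,3,3,1,1,1,0,2,3,3,2,1,0,0

  [0] z  {0}  => 0  start
  [1] z  {0}  => 0  0->0 ok
  [2] y  {2}  => 2  0->2 ok
  [3] x  {1,3}  => 1  2->1 ok
  [4] z  {0}  => 0  1->0 ok
  [5] y  {2}  => 2  0->2 ok
  [6] y  {2}  => 2  2->2 ok
  [7] x  {1,3}  => 3  2->3 ok
  [8] x  {1,3}  => 3  3->3 ok
  [9] y  {2}  => 2  3->2 ok
  [10] y  {2}  => 2  2->2 ok
  [11] x  {1,3}  => 3  2->3 ok
  [12] y  {2}  => 2  3->2 ok
  [13] x  {1,3}  => 3  2->3 ok
  [14] y  {2}  => 2  3->2 ok
  [15] y  {2}  => 2  2->2 ok
  [16] x  {1,3}  => 3  2->3 ok
  [17] x  {1,3}  => 3  3->3 ok
  [18] x  {1,3}  => 3  3->3 ok
  [19] x  {1,3}  => 1  3->1 ok
  [20] x  {1,3}  => 1  1->1 ok
  [21] x  {1,3}  => 1  1->1 ok
  [22] z  {0}  => 0  1->0 ok
  [23] y  {2}  => 2  0->2 ok
  [24] x  {1,3}  => 3  2->3 ok
  [25] x  {1,3}  => 3  3->3 ok
  [26] y  {2}  => 2  3->2 ok
  [27] x  {1,3}  => 1  2->1 ok
  [28] z  {0}  => 0  1->0 ok
  [29] z  {0}  => 0  0->0 ok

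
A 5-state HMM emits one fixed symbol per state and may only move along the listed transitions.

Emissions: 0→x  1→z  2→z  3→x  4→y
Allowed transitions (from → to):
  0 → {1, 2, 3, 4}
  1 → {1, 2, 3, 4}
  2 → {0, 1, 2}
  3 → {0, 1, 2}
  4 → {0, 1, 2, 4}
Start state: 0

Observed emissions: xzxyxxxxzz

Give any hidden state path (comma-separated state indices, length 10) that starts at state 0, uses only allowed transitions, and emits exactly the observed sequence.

  t0 'x' -> {0,3}, take 0 (start)
  t1 'z' -> {1,2}, take 2 (0->2 ok)
  t2 'x' -> {0,3}, take 0 (2->0 ok)
  t3 'y' -> {4}, take 4 (0->4 ok)
  t4 'x' -> {0,3}, take 0 (4->0 ok)
  t5 'x' -> {0,3}, take 3 (0->3 ok)
  t6 'x' -> {0,3}, take 0 (3->0 ok)
  t7 'x' -> {0,3}, take 3 (0->3 ok)
  t8 'z' -> {1,2}, take 2 (3->2 ok)
  t9 'z' -> {1,2}, take 2 (2->2 ok)

0,2,0,4,0,3,0,3,2,2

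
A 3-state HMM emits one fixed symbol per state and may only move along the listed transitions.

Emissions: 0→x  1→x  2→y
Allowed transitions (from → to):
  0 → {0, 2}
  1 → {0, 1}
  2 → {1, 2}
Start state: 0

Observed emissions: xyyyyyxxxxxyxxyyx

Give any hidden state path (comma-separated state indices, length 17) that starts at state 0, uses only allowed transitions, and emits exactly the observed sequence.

0,2,2,2,2,2,1,1,1,1,0,2,1,0,2,2,1

  pos 0: x in {0,1}, choose 0; start
  pos 1: y in {2}, choose 2; 0->2 ok
  pos 2: y in {2}, choose 2; 2->2 ok
  pos 3: y in {2}, choose 2; 2->2 ok
  pos 4: y in {2}, choose 2; 2->2 ok
  pos 5: y in {2}, choose 2; 2->2 ok
  pos 6: x in {0,1}, choose 1; 2->1 ok
  pos 7: x in {0,1}, choose 1; 1->1 ok
  pos 8: x in {0,1}, choose 1; 1->1 ok
  pos 9: x in {0,1}, choose 1; 1->1 ok
  pos 10: x in {0,1}, choose 0; 1->0 ok
  pos 11: y in {2}, choose 2; 0->2 ok
  pos 12: x in {0,1}, choose 1; 2->1 ok
  pos 13: x in {0,1}, choose 0; 1->0 ok
  pos 14: y in {2}, choose 2; 0->2 ok
  pos 15: y in {2}, choose 2; 2->2 ok
  pos 16: x in {0,1}, choose 1; 2->1 ok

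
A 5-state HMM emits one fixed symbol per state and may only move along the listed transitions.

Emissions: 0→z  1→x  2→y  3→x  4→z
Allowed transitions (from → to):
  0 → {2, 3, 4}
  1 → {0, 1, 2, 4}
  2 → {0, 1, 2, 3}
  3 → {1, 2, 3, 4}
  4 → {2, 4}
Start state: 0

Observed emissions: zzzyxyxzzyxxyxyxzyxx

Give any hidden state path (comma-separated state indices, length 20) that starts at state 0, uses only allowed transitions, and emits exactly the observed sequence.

  t0 'z' -> {0,4}, take 0 (start)
  t1 'z' -> {0,4}, take 4 (0->4 ok)
  t2 'z' -> {0,4}, take 4 (4->4 ok)
  t3 'y' -> {2}, take 2 (4->2 ok)
  t4 'x' -> {1,3}, take 3 (2->3 ok)
  t5 'y' -> {2}, take 2 (3->2 ok)
  t6 'x' -> {1,3}, take 1 (2->1 ok)
  t7 'z' -> {0,4}, take 0 (1->0 ok)
  t8 'z' -> {0,4}, take 4 (0->4 ok)
  t9 'y' -> {2}, take 2 (4->2 ok)
  t10 'x' -> {1,3}, take 3 (2->3 ok)
  t11 'x' -> {1,3}, take 1 (3->1 ok)
  t12 'y' -> {2}, take 2 (1->2 ok)
  t13 'x' -> {1,3}, take 3 (2->3 ok)
  t14 'y' -> {2}, take 2 (3->2 ok)
  t15 'x' -> {1,3}, take 3 (2->3 ok)
  t16 'z' -> {0,4}, take 4 (3->4 ok)
  t17 'y' -> {2}, take 2 (4->2 ok)
  t18 'x' -> {1,3}, take 3 (2->3 ok)
  t19 'x' -> {1,3}, take 3 (3->3 ok)

0,4,4,2,3,2,1,0,4,2,3,1,2,3,2,3,4,2,3,3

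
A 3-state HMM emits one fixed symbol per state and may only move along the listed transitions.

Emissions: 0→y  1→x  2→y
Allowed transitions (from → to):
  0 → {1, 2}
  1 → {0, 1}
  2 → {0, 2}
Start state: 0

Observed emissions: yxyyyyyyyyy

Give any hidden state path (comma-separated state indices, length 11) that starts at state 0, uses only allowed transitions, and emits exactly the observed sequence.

  [0] y  {0,2}  => 0  start
  [1] x  {1}  => 1  0->1 ok
  [2] y  {0,2}  => 0  1->0 ok
  [3] y  {0,2}  => 2  0->2 ok
  [4] y  {0,2}  => 0  2->0 ok
  [5] y  {0,2}  => 2  0->2 ok
  [6] y  {0,2}  => 2  2->2 ok
  [7] y  {0,2}  => 0  2->0 ok
  [8] y  {0,2}  => 2  0->2 ok
  [9] y  {0,2}  => 2  2->2 ok
  [10] y  {0,2}  => 0  2->0 ok

0,1,0,2,0,2,2,0,2,2,0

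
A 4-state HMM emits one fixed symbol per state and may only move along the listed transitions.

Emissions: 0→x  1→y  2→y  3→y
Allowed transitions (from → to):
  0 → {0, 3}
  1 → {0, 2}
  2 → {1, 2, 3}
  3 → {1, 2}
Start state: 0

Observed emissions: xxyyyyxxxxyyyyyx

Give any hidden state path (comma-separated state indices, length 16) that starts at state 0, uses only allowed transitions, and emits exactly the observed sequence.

  0: obs=x cand={0} pick 0 [start]
  1: obs=x cand={0} pick 0 [0->0 ok]
  2: obs=y cand={1,2,3} pick 3 [0->3 ok]
  3: obs=y cand={1,2,3} pick 2 [3->2 ok]
  4: obs=y cand={1,2,3} pick 3 [2->3 ok]
  5: obs=y cand={1,2,3} pick 1 [3->1 ok]
  6: obs=x cand={0} pick 0 [1->0 ok]
  7: obs=x cand={0} pick 0 [0->0 ok]
  8: obs=x cand={0} pick 0 [0->0 ok]
  9: obs=x cand={0} pick 0 [0->0 ok]
  10: obs=y cand={1,2,3} pick 3 [0->3 ok]
  11: obs=y cand={1,2,3} pick 2 [3->2 ok]
  12: obs=y cand={1,2,3} pick 1 [2->1 ok]
  13: obs=y cand={1,2,3} pick 2 [1->2 ok]
  14: obs=y cand={1,2,3} pick 1 [2->1 ok]
  15: obs=x cand={0} pick 0 [1->0 ok]

0,0,3,2,3,1,0,0,0,0,3,2,1,2,1,0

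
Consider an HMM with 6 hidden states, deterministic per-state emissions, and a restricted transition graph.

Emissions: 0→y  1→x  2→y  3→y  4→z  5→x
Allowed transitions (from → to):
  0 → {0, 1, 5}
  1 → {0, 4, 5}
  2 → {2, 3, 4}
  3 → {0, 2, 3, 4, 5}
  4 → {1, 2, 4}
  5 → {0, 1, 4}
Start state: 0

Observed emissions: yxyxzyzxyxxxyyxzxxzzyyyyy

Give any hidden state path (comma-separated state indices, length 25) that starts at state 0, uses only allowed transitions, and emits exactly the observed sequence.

  t0 'y' -> {0,2,3}, take 0 (start)
  t1 'x' -> {1,5}, take 5 (0->5 ok)
  t2 'y' -> {0,2,3}, take 0 (5->0 ok)
  t3 'x' -> {1,5}, take 5 (0->5 ok)
  t4 'z' -> {4}, take 4 (5->4 ok)
  t5 'y' -> {0,2,3}, take 2 (4->2 ok)
  t6 'z' -> {4}, take 4 (2->4 ok)
  t7 'x' -> {1,5}, take 1 (4->1 ok)
  t8 'y' -> {0,2,3}, take 0 (1->0 ok)
  t9 'x' -> {1,5}, take 5 (0->5 ok)
  t10 'x' -> {1,5}, take 1 (5->1 ok)
  t11 'x' -> {1,5}, take 5 (1->5 ok)
  t12 'y' -> {0,2,3}, take 0 (5->0 ok)
  t13 'y' -> {0,2,3}, take 0 (0->0 ok)
  t14 'x' -> {1,5}, take 5 (0->5 ok)
  t15 'z' -> {4}, take 4 (5->4 ok)
  t16 'x' -> {1,5}, take 1 (4->1 ok)
  t17 'x' -> {1,5}, take 5 (1->5 ok)
  t18 'z' -> {4}, take 4 (5->4 ok)
  t19 'z' -> {4}, take 4 (4->4 ok)
  t20 'y' -> {0,2,3}, take 2 (4->2 ok)
  t21 'y' -> {0,2,3}, take 2 (2->2 ok)
  t22 'y' -> {0,2,3}, take 3 (2->3 ok)
  t23 'y' -> {0,2,3}, take 3 (3->3 ok)
  t24 'y' -> {0,2,3}, take 3 (3->3 ok)

0,5,0,5,4,2,4,1,0,5,1,5,0,0,5,4,1,5,4,4,2,2,3,3,3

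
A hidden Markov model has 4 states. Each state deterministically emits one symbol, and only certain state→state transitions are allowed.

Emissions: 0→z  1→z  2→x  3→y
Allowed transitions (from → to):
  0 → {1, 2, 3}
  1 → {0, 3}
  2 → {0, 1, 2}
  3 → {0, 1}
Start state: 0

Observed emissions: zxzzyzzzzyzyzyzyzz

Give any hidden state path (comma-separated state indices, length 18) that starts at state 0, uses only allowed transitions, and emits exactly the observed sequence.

0,2,1,0,3,1,0,1,0,3,1,3,0,3,1,3,1,0

  pos 0: z in {0,1}, choose 0; start
  pos 1: x in {2}, choose 2; 0->2 ok
  pos 2: z in {0,1}, choose 1; 2->1 ok
  pos 3: z in {0,1}, choose 0; 1->0 ok
  pos 4: y in {3}, choose 3; 0->3 ok
  pos 5: z in {0,1}, choose 1; 3->1 ok
  pos 6: z in {0,1}, choose 0; 1->0 ok
  pos 7: z in {0,1}, choose 1; 0->1 ok
  pos 8: z in {0,1}, choose 0; 1->0 ok
  pos 9: y in {3}, choose 3; 0->3 ok
  pos 10: z in {0,1}, choose 1; 3->1 ok
  pos 11: y in {3}, choose 3; 1->3 ok
  pos 12: z in {0,1}, choose 0; 3->0 ok
  pos 13: y in {3}, choose 3; 0->3 ok
  pos 14: z in {0,1}, choose 1; 3->1 ok
  pos 15: y in {3}, choose 3; 1->3 ok
  pos 16: z in {0,1}, choose 1; 3->1 ok
  pos 17: z in {0,1}, choose 0; 1->0 ok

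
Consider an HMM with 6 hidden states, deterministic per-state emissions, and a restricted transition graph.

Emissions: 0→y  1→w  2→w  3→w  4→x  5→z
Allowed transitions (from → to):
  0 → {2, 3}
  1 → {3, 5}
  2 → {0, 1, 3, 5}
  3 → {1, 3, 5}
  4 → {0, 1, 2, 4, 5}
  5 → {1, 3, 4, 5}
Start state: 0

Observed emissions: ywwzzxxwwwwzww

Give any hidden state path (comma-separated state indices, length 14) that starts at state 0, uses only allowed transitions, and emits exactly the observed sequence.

0,3,3,5,5,4,4,1,3,3,1,5,1,3

  pos 0: y in {0}, choose 0; start
  pos 1: w in {1,2,3}, choose 3; 0->3 ok
  pos 2: w in {1,2,3}, choose 3; 3->3 ok
  pos 3: z in {5}, choose 5; 3->5 ok
  pos 4: z in {5}, choose 5; 5->5 ok
  pos 5: x in {4}, choose 4; 5->4 ok
  pos 6: x in {4}, choose 4; 4->4 ok
  pos 7: w in {1,2,3}, choose 1; 4->1 ok
  pos 8: w in {1,2,3}, choose 3; 1->3 ok
  pos 9: w in {1,2,3}, choose 3; 3->3 ok
  pos 10: w in {1,2,3}, choose 1; 3->1 ok
  pos 11: z in {5}, choose 5; 1->5 ok
  pos 12: w in {1,2,3}, choose 1; 5->1 ok
  pos 13: w in {1,2,3}, choose 3; 1->3 ok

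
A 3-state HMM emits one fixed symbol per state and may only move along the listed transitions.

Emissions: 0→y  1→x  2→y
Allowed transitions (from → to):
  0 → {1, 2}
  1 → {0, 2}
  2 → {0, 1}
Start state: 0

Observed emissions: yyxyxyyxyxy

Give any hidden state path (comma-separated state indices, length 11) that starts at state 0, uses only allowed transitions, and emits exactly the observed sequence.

  0: obs=y cand={0,2} pick 0 [start]
  1: obs=y cand={0,2} pick 2 [0->2 ok]
  2: obs=x cand={1} pick 1 [2->1 ok]
  3: obs=y cand={0,2} pick 2 [1->2 ok]
  4: obs=x cand={1} pick 1 [2->1 ok]
  5: obs=y cand={0,2} pick 0 [1->0 ok]
  6: obs=y cand={0,2} pick 2 [0->2 ok]
  7: obs=x cand={1} pick 1 [2->1 ok]
  8: obs=y cand={0,2} pick 2 [1->2 ok]
  9: obs=x cand={1} pick 1 [2->1 ok]
  10: obs=y cand={0,2} pick 0 [1->0 ok]

0,2,1,2,1,0,2,1,2,1,0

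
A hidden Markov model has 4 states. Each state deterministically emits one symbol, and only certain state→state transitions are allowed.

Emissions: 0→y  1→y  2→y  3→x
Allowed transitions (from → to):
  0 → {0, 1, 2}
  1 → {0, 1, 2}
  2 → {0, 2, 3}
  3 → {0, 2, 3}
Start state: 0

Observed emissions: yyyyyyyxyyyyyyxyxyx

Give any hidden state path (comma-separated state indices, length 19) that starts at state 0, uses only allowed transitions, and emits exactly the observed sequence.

0,0,1,0,1,0,2,3,0,2,0,0,2,2,3,2,3,2,3

  pos 0: y in {0,1,2}, choose 0; start
  pos 1: y in {0,1,2}, choose 0; 0->0 ok
  pos 2: y in {0,1,2}, choose 1; 0->1 ok
  pos 3: y in {0,1,2}, choose 0; 1->0 ok
  pos 4: y in {0,1,2}, choose 1; 0->1 ok
  pos 5: y in {0,1,2}, choose 0; 1->0 ok
  pos 6: y in {0,1,2}, choose 2; 0->2 ok
  pos 7: x in {3}, choose 3; 2->3 ok
  pos 8: y in {0,1,2}, choose 0; 3->0 ok
  pos 9: y in {0,1,2}, choose 2; 0->2 ok
  pos 10: y in {0,1,2}, choose 0; 2->0 ok
  pos 11: y in {0,1,2}, choose 0; 0->0 ok
  pos 12: y in {0,1,2}, choose 2; 0->2 ok
  pos 13: y in {0,1,2}, choose 2; 2->2 ok
  pos 14: x in {3}, choose 3; 2->3 ok
  pos 15: y in {0,1,2}, choose 2; 3->2 ok
  pos 16: x in {3}, choose 3; 2->3 ok
  pos 17: y in {0,1,2}, choose 2; 3->2 ok
  pos 18: x in {3}, choose 3; 2->3 ok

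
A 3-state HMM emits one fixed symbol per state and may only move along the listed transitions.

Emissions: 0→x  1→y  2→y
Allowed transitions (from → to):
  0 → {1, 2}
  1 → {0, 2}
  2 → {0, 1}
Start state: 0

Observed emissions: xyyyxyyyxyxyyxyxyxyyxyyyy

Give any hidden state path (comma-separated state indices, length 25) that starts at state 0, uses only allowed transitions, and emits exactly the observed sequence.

  0: obs=x cand={0} pick 0 [start]
  1: obs=y cand={1,2} pick 2 [0->2 ok]
  2: obs=y cand={1,2} pick 1 [2->1 ok]
  3: obs=y cand={1,2} pick 2 [1->2 ok]
  4: obs=x cand={0} pick 0 [2->0 ok]
  5: obs=y cand={1,2} pick 2 [0->2 ok]
  6: obs=y cand={1,2} pick 1 [2->1 ok]
  7: obs=y cand={1,2} pick 2 [1->2 ok]
  8: obs=x cand={0} pick 0 [2->0 ok]
  9: obs=y cand={1,2} pick 2 [0->2 ok]
  10: obs=x cand={0} pick 0 [2->0 ok]
  11: obs=y cand={1,2} pick 1 [0->1 ok]
  12: obs=y cand={1,2} pick 2 [1->2 ok]
  13: obs=x cand={0} pick 0 [2->0 ok]
  14: obs=y cand={1,2} pick 2 [0->2 ok]
  15: obs=x cand={0} pick 0 [2->0 ok]
  16: obs=y cand={1,2} pick 2 [0->2 ok]
  17: obs=x cand={0} pick 0 [2->0 ok]
  18: obs=y cand={1,2} pick 1 [0->1 ok]
  19: obs=y cand={1,2} pick 2 [1->2 ok]
  20: obs=x cand={0} pick 0 [2->0 ok]
  21: obs=y cand={1,2} pick 1 [0->1 ok]
  22: obs=y cand={1,2} pick 2 [1->2 ok]
  23: obs=y cand={1,2} pick 1 [2->1 ok]
  24: obs=y cand={1,2} pick 2 [1->2 ok]

0,2,1,2,0,2,1,2,0,2,0,1,2,0,2,0,2,0,1,2,0,1,2,1,2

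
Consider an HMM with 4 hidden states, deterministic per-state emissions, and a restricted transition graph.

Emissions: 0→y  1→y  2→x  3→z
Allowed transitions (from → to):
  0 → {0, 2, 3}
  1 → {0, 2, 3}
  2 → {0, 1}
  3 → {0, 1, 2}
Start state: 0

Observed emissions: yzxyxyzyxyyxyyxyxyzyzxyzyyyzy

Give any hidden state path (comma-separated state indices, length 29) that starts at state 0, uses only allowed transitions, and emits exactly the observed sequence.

  [0] y  {0,1}  => 0  start
  [1] z  {3}  => 3  0->3 ok
  [2] x  {2}  => 2  3->2 ok
  [3] y  {0,1}  => 1  2->1 ok
  [4] x  {2}  => 2  1->2 ok
  [5] y  {0,1}  => 1  2->1 ok
  [6] z  {3}  => 3  1->3 ok
  [7] y  {0,1}  => 1  3->1 ok
  [8] x  {2}  => 2  1->2 ok
  [9] y  {0,1}  => 1  2->1 ok
  [10] y  {0,1}  => 0  1->0 ok
  [11] x  {2}  => 2  0->2 ok
  [12] y  {0,1}  => 1  2->1 ok
  [13] y  {0,1}  => 0  1->0 ok
  [14] x  {2}  => 2  0->2 ok
  [15] y  {0,1}  => 1  2->1 ok
  [16] x  {2}  => 2  1->2 ok
  [17] y  {0,1}  => 1  2->1 ok
  [18] z  {3}  => 3  1->3 ok
  [19] y  {0,1}  => 0  3->0 ok
  [20] z  {3}  => 3  0->3 ok
  [21] x  {2}  => 2  3->2 ok
  [22] y  {0,1}  => 1  2->1 ok
  [23] z  {3}  => 3  1->3 ok
  [24] y  {0,1}  => 1  3->1 ok
  [25] y  {0,1}  => 0  1->0 ok
  [26] y  {0,1}  => 0  0->0 ok
  [27] z  {3}  => 3  0->3 ok
  [28] y  {0,1}  => 1  3->1 ok

0,3,2,1,2,1,3,1,2,1,0,2,1,0,2,1,2,1,3,0,3,2,1,3,1,0,0,3,1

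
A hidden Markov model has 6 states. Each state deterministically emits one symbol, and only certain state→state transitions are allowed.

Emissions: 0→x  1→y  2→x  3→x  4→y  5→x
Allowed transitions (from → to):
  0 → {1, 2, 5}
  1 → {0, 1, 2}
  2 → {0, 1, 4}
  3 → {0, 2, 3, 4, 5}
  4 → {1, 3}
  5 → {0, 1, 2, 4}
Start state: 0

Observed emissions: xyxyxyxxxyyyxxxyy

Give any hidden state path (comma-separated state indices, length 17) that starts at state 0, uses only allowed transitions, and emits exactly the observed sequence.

0,1,0,1,0,1,0,5,2,4,1,1,2,0,5,1,1

  pos 0: x in {0,2,3,5}, choose 0; start
  pos 1: y in {1,4}, choose 1; 0->1 ok
  pos 2: x in {0,2,3,5}, choose 0; 1->0 ok
  pos 3: y in {1,4}, choose 1; 0->1 ok
  pos 4: x in {0,2,3,5}, choose 0; 1->0 ok
  pos 5: y in {1,4}, choose 1; 0->1 ok
  pos 6: x in {0,2,3,5}, choose 0; 1->0 ok
  pos 7: x in {0,2,3,5}, choose 5; 0->5 ok
  pos 8: x in {0,2,3,5}, choose 2; 5->2 ok
  pos 9: y in {1,4}, choose 4; 2->4 ok
  pos 10: y in {1,4}, choose 1; 4->1 ok
  pos 11: y in {1,4}, choose 1; 1->1 ok
  pos 12: x in {0,2,3,5}, choose 2; 1->2 ok
  pos 13: x in {0,2,3,5}, choose 0; 2->0 ok
  pos 14: x in {0,2,3,5}, choose 5; 0->5 ok
  pos 15: y in {1,4}, choose 1; 5->1 ok
  pos 16: y in {1,4}, choose 1; 1->1 ok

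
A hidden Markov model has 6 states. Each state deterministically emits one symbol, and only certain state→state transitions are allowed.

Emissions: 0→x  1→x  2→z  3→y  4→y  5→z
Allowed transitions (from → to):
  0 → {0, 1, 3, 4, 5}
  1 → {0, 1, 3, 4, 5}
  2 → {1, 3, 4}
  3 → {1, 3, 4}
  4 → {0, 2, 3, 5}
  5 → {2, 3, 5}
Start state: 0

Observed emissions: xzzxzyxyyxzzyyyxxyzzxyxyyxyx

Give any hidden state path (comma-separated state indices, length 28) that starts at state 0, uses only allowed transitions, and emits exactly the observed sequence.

  t0 'x' -> {0,1}, take 0 (start)
  t1 'z' -> {2,5}, take 5 (0->5 ok)
  t2 'z' -> {2,5}, take 2 (5->2 ok)
  t3 'x' -> {0,1}, take 1 (2->1 ok)
  t4 'z' -> {2,5}, take 5 (1->5 ok)
  t5 'y' -> {3,4}, take 3 (5->3 ok)
  t6 'x' -> {0,1}, take 1 (3->1 ok)
  t7 'y' -> {3,4}, take 3 (1->3 ok)
  t8 'y' -> {3,4}, take 4 (3->4 ok)
  t9 'x' -> {0,1}, take 0 (4->0 ok)
  t10 'z' -> {2,5}, take 5 (0->5 ok)
  t11 'z' -> {2,5}, take 5 (5->5 ok)
  t12 'y' -> {3,4}, take 3 (5->3 ok)
  t13 'y' -> {3,4}, take 3 (3->3 ok)
  t14 'y' -> {3,4}, take 3 (3->3 ok)
  t15 'x' -> {0,1}, take 1 (3->1 ok)
  t16 'x' -> {0,1}, take 0 (1->0 ok)
  t17 'y' -> {3,4}, take 4 (0->4 ok)
  t18 'z' -> {2,5}, take 5 (4->5 ok)
  t19 'z' -> {2,5}, take 2 (5->2 ok)
  t20 'x' -> {0,1}, take 1 (2->1 ok)
  t21 'y' -> {3,4}, take 4 (1->4 ok)
  t22 'x' -> {0,1}, take 0 (4->0 ok)
  t23 'y' -> {3,4}, take 4 (0->4 ok)
  t24 'y' -> {3,4}, take 3 (4->3 ok)
  t25 'x' -> {0,1}, take 1 (3->1 ok)
  t26 'y' -> {3,4}, take 4 (1->4 ok)
  t27 'x' -> {0,1}, take 0 (4->0 ok)

0,5,2,1,5,3,1,3,4,0,5,5,3,3,3,1,0,4,5,2,1,4,0,4,3,1,4,0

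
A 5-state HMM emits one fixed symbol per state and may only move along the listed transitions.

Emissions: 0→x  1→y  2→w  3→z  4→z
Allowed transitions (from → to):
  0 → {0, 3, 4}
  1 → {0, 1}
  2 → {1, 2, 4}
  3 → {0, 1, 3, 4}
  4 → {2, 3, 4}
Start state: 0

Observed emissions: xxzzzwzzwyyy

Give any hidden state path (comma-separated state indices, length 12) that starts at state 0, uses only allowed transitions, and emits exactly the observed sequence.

  0: obs=x cand={0} pick 0 [start]
  1: obs=x cand={0} pick 0 [0->0 ok]
  2: obs=z cand={3,4} pick 3 [0->3 ok]
  3: obs=z cand={3,4} pick 4 [3->4 ok]
  4: obs=z cand={3,4} pick 4 [4->4 ok]
  5: obs=w cand={2} pick 2 [4->2 ok]
  6: obs=z cand={3,4} pick 4 [2->4 ok]
  7: obs=z cand={3,4} pick 4 [4->4 ok]
  8: obs=w cand={2} pick 2 [4->2 ok]
  9: obs=y cand={1} pick 1 [2->1 ok]
  10: obs=y cand={1} pick 1 [1->1 ok]
  11: obs=y cand={1} pick 1 [1->1 ok]

0,0,3,4,4,2,4,4,2,1,1,1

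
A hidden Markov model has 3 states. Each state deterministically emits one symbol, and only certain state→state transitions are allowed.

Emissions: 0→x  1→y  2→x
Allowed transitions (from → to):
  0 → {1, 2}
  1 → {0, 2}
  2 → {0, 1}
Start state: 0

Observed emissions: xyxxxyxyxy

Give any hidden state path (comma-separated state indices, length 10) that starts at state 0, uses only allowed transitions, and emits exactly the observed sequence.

  t0 'x' -> {0,2}, take 0 (start)
  t1 'y' -> {1}, take 1 (0->1 ok)
  t2 'x' -> {0,2}, take 0 (1->0 ok)
  t3 'x' -> {0,2}, take 2 (0->2 ok)
  t4 'x' -> {0,2}, take 0 (2->0 ok)
  t5 'y' -> {1}, take 1 (0->1 ok)
  t6 'x' -> {0,2}, take 2 (1->2 ok)
  t7 'y' -> {1}, take 1 (2->1 ok)
  t8 'x' -> {0,2}, take 0 (1->0 ok)
  t9 'y' -> {1}, take 1 (0->1 ok)

0,1,0,2,0,1,2,1,0,1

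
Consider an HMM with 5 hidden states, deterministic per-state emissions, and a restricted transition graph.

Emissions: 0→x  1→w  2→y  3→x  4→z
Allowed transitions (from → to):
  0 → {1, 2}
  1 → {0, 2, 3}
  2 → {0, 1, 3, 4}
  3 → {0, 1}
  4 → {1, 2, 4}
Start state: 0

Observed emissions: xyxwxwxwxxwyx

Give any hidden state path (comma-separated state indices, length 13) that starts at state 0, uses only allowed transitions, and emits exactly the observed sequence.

  t0 'x' -> {0,3}, take 0 (start)
  t1 'y' -> {2}, take 2 (0->2 ok)
  t2 'x' -> {0,3}, take 3 (2->3 ok)
  t3 'w' -> {1}, take 1 (3->1 ok)
  t4 'x' -> {0,3}, take 3 (1->3 ok)
  t5 'w' -> {1}, take 1 (3->1 ok)
  t6 'x' -> {0,3}, take 3 (1->3 ok)
  t7 'w' -> {1}, take 1 (3->1 ok)
  t8 'x' -> {0,3}, take 3 (1->3 ok)
  t9 'x' -> {0,3}, take 0 (3->0 ok)
  t10 'w' -> {1}, take 1 (0->1 ok)
  t11 'y' -> {2}, take 2 (1->2 ok)
  t12 'x' -> {0,3}, take 3 (2->3 ok)

0,2,3,1,3,1,3,1,3,0,1,2,3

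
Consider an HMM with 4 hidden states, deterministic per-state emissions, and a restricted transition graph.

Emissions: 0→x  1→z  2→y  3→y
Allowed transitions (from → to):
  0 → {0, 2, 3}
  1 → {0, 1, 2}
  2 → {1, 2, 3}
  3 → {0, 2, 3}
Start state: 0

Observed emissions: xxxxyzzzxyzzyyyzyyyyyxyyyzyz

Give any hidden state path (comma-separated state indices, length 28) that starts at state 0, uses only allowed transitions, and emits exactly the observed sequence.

0,0,0,0,2,1,1,1,0,2,1,1,2,2,2,1,2,3,2,2,3,0,3,3,2,1,2,1

  0: obs=x cand={0} pick 0 [start]
  1: obs=x cand={0} pick 0 [0->0 ok]
  2: obs=x cand={0} pick 0 [0->0 ok]
  3: obs=x cand={0} pick 0 [0->0 ok]
  4: obs=y cand={2,3} pick 2 [0->2 ok]
  5: obs=z cand={1} pick 1 [2->1 ok]
  6: obs=z cand={1} pick 1 [1->1 ok]
  7: obs=z cand={1} pick 1 [1->1 ok]
  8: obs=x cand={0} pick 0 [1->0 ok]
  9: obs=y cand={2,3} pick 2 [0->2 ok]
  10: obs=z cand={1} pick 1 [2->1 ok]
  11: obs=z cand={1} pick 1 [1->1 ok]
  12: obs=y cand={2,3} pick 2 [1->2 ok]
  13: obs=y cand={2,3} pick 2 [2->2 ok]
  14: obs=y cand={2,3} pick 2 [2->2 ok]
  15: obs=z cand={1} pick 1 [2->1 ok]
  16: obs=y cand={2,3} pick 2 [1->2 ok]
  17: obs=y cand={2,3} pick 3 [2->3 ok]
  18: obs=y cand={2,3} pick 2 [3->2 ok]
  19: obs=y cand={2,3} pick 2 [2->2 ok]
  20: obs=y cand={2,3} pick 3 [2->3 ok]
  21: obs=x cand={0} pick 0 [3->0 ok]
  22: obs=y cand={2,3} pick 3 [0->3 ok]
  23: obs=y cand={2,3} pick 3 [3->3 ok]
  24: obs=y cand={2,3} pick 2 [3->2 ok]
  25: obs=z cand={1} pick 1 [2->1 ok]
  26: obs=y cand={2,3} pick 2 [1->2 ok]
  27: obs=z cand={1} pick 1 [2->1 ok]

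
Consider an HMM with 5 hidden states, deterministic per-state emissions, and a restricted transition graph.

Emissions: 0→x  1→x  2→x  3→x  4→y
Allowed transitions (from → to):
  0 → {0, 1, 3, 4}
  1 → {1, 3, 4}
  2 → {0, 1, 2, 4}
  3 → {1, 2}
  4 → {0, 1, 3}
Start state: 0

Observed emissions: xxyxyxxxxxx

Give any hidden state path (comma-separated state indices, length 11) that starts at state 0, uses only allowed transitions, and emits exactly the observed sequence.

0,1,4,1,4,3,1,3,2,2,0

  t0 'x' -> {0,1,2,3}, take 0 (start)
  t1 'x' -> {0,1,2,3}, take 1 (0->1 ok)
  t2 'y' -> {4}, take 4 (1->4 ok)
  t3 'x' -> {0,1,2,3}, take 1 (4->1 ok)
  t4 'y' -> {4}, take 4 (1->4 ok)
  t5 'x' -> {0,1,2,3}, take 3 (4->3 ok)
  t6 'x' -> {0,1,2,3}, take 1 (3->1 ok)
  t7 'x' -> {0,1,2,3}, take 3 (1->3 ok)
  t8 'x' -> {0,1,2,3}, take 2 (3->2 ok)
  t9 'x' -> {0,1,2,3}, take 2 (2->2 ok)
  t10 'x' -> {0,1,2,3}, take 0 (2->0 ok)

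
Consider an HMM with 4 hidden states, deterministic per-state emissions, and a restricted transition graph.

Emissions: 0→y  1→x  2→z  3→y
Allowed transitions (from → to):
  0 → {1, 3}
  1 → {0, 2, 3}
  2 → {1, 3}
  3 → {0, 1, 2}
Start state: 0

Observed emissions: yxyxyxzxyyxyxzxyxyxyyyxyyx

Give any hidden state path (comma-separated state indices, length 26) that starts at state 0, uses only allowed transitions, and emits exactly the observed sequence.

  [0] y  {0,3}  => 0  start
  [1] x  {1}  => 1  0->1 ok
  [2] y  {0,3}  => 3  1->3 ok
  [3] x  {1}  => 1  3->1 ok
  [4] y  {0,3}  => 0  1->0 ok
  [5] x  {1}  => 1  0->1 ok
  [6] z  {2}  => 2  1->2 ok
  [7] x  {1}  => 1  2->1 ok
  [8] y  {0,3}  => 3  1->3 ok
  [9] y  {0,3}  => 0  3->0 ok
  [10] x  {1}  => 1  0->1 ok
  [11] y  {0,3}  => 0  1->0 ok
  [12] x  {1}  => 1  0->1 ok
  [13] z  {2}  => 2  1->2 ok
  [14] x  {1}  => 1  2->1 ok
  [15] y  {0,3}  => 0  1->0 ok
  [16] x  {1}  => 1  0->1 ok
  [17] y  {0,3}  => 0  1->0 ok
  [18] x  {1}  => 1  0->1 ok
  [19] y  {0,3}  => 0  1->0 ok
  [20] y  {0,3}  => 3  0->3 ok
  [21] y  {0,3}  => 0  3->0 ok
  [22] x  {1}  => 1  0->1 ok
  [23] y  {0,3}  => 3  1->3 ok
  [24] y  {0,3}  => 0  3->0 ok
  [25] x  {1}  => 1  0->1 ok

0,1,3,1,0,1,2,1,3,0,1,0,1,2,1,0,1,0,1,0,3,0,1,3,0,1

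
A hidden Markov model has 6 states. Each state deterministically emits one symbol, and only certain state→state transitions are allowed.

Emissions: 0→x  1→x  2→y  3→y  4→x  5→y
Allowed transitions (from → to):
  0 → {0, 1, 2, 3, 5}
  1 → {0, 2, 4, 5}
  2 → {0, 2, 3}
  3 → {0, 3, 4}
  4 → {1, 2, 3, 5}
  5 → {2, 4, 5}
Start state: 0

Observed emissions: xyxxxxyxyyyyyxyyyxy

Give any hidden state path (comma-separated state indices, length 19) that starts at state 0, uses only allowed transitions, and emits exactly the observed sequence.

  0: obs=x cand={0,1,4} pick 0 [start]
  1: obs=y cand={2,3,5} pick 3 [0->3 ok]
  2: obs=x cand={0,1,4} pick 0 [3->0 ok]
  3: obs=x cand={0,1,4} pick 1 [0->1 ok]
  4: obs=x cand={0,1,4} pick 4 [1->4 ok]
  5: obs=x cand={0,1,4} pick 1 [4->1 ok]
  6: obs=y cand={2,3,5} pick 5 [1->5 ok]
  7: obs=x cand={0,1,4} pick 4 [5->4 ok]
  8: obs=y cand={2,3,5} pick 5 [4->5 ok]
  9: obs=y cand={2,3,5} pick 2 [5->2 ok]
  10: obs=y cand={2,3,5} pick 3 [2->3 ok]
  11: obs=y cand={2,3,5} pick 3 [3->3 ok]
  12: obs=y cand={2,3,5} pick 3 [3->3 ok]
  13: obs=x cand={0,1,4} pick 4 [3->4 ok]
  14: obs=y cand={2,3,5} pick 5 [4->5 ok]
  15: obs=y cand={2,3,5} pick 2 [5->2 ok]
  16: obs=y cand={2,3,5} pick 3 [2->3 ok]
  17: obs=x cand={0,1,4} pick 0 [3->0 ok]
  18: obs=y cand={2,3,5} pick 3 [0->3 ok]

0,3,0,1,4,1,5,4,5,2,3,3,3,4,5,2,3,0,3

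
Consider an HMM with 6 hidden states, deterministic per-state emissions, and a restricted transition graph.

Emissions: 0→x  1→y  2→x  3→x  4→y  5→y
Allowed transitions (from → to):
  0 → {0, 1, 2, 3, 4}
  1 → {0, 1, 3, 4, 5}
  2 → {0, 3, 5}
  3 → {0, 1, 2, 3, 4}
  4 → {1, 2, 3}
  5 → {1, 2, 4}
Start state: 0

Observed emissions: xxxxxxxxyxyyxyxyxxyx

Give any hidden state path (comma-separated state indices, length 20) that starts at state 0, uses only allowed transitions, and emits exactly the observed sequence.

  [0] x  {0,2,3}  => 0  start
  [1] x  {0,2,3}  => 0  0->0 ok
  [2] x  {0,2,3}  => 2  0->2 ok
  [3] x  {0,2,3}  => 3  2->3 ok
  [4] x  {0,2,3}  => 3  3->3 ok
  [5] x  {0,2,3}  => 0  3->0 ok
  [6] x  {0,2,3}  => 0  0->0 ok
  [7] x  {0,2,3}  => 3  0->3 ok
  [8] y  {1,4,5}  => 4  3->4 ok
  [9] x  {0,2,3}  => 3  4->3 ok
  [10] y  {1,4,5}  => 4  3->4 ok
  [11] y  {1,4,5}  => 1  4->1 ok
  [12] x  {0,2,3}  => 3  1->3 ok
  [13] y  {1,4,5}  => 4  3->4 ok
  [14] x  {0,2,3}  => 2  4->2 ok
  [15] y  {1,4,5}  => 5  2->5 ok
  [16] x  {0,2,3}  => 2  5->2 ok
  [17] x  {0,2,3}  => 0  2->0 ok
  [18] y  {1,4,5}  => 4  0->4 ok
  [19] x  {0,2,3}  => 2  4->2 ok

0,0,2,3,3,0,0,3,4,3,4,1,3,4,2,5,2,0,4,2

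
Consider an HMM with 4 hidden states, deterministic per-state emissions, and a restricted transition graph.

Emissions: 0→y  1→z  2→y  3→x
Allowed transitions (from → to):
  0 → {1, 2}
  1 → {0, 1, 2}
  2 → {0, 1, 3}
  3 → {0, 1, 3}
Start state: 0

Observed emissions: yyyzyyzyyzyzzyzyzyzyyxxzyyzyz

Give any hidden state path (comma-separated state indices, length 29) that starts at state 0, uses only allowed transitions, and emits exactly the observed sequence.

  pos 0: y in {0,2}, choose 0; start
  pos 1: y in {0,2}, choose 2; 0->2 ok
  pos 2: y in {0,2}, choose 0; 2->0 ok
  pos 3: z in {1}, choose 1; 0->1 ok
  pos 4: y in {0,2}, choose 0; 1->0 ok
  pos 5: y in {0,2}, choose 2; 0->2 ok
  pos 6: z in {1}, choose 1; 2->1 ok
  pos 7: y in {0,2}, choose 0; 1->0 ok
  pos 8: y in {0,2}, choose 2; 0->2 ok
  pos 9: z in {1}, choose 1; 2->1 ok
  pos 10: y in {0,2}, choose 2; 1->2 ok
  pos 11: z in {1}, choose 1; 2->1 ok
  pos 12: z in {1}, choose 1; 1->1 ok
  pos 13: y in {0,2}, choose 2; 1->2 ok
  pos 14: z in {1}, choose 1; 2->1 ok
  pos 15: y in {0,2}, choose 2; 1->2 ok
  pos 16: z in {1}, choose 1; 2->1 ok
  pos 17: y in {0,2}, choose 0; 1->0 ok
  pos 18: z in {1}, choose 1; 0->1 ok
  pos 19: y in {0,2}, choose 0; 1->0 ok
  pos 20: y in {0,2}, choose 2; 0->2 ok
  pos 21: x in {3}, choose 3; 2->3 ok
  pos 22: x in {3}, choose 3; 3->3 ok
  pos 23: z in {1}, choose 1; 3->1 ok
  pos 24: y in {0,2}, choose 2; 1->2 ok
  pos 25: y in {0,2}, choose 0; 2->0 ok
  pos 26: z in {1}, choose 1; 0->1 ok
  pos 27: y in {0,2}, choose 2; 1->2 ok
  pos 28: z in {1}, choose 1; 2->1 ok

0,2,0,1,0,2,1,0,2,1,2,1,1,2,1,2,1,0,1,0,2,3,3,1,2,0,1,2,1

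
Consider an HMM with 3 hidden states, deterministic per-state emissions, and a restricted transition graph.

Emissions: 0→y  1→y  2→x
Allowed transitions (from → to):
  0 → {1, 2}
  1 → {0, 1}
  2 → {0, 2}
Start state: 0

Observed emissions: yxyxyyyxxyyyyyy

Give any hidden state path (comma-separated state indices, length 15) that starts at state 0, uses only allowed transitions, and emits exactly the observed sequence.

  pos 0: y in {0,1}, choose 0; start
  pos 1: x in {2}, choose 2; 0->2 ok
  pos 2: y in {0,1}, choose 0; 2->0 ok
  pos 3: x in {2}, choose 2; 0->2 ok
  pos 4: y in {0,1}, choose 0; 2->0 ok
  pos 5: y in {0,1}, choose 1; 0->1 ok
  pos 6: y in {0,1}, choose 0; 1->0 ok
  pos 7: x in {2}, choose 2; 0->2 ok
  pos 8: x in {2}, choose 2; 2->2 ok
  pos 9: y in {0,1}, choose 0; 2->0 ok
  pos 10: y in {0,1}, choose 1; 0->1 ok
  pos 11: y in {0,1}, choose 1; 1->1 ok
  pos 12: y in {0,1}, choose 1; 1->1 ok
  pos 13: y in {0,1}, choose 1; 1->1 ok
  pos 14: y in {0,1}, choose 0; 1->0 ok

0,2,0,2,0,1,0,2,2,0,1,1,1,1,0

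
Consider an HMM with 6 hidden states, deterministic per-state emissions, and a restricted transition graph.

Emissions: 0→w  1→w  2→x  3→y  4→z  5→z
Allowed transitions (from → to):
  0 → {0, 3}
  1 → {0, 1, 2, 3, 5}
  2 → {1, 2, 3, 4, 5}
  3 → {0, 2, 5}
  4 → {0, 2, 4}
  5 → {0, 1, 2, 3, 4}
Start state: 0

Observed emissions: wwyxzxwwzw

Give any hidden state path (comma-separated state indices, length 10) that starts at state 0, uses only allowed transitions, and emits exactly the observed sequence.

0,0,3,2,5,2,1,1,5,1

  pos 0: w in {0,1}, choose 0; start
  pos 1: w in {0,1}, choose 0; 0->0 ok
  pos 2: y in {3}, choose 3; 0->3 ok
  pos 3: x in {2}, choose 2; 3->2 ok
  pos 4: z in {4,5}, choose 5; 2->5 ok
  pos 5: x in {2}, choose 2; 5->2 ok
  pos 6: w in {0,1}, choose 1; 2->1 ok
  pos 7: w in {0,1}, choose 1; 1->1 ok
  pos 8: z in {4,5}, choose 5; 1->5 ok
  pos 9: w in {0,1}, choose 1; 5->1 ok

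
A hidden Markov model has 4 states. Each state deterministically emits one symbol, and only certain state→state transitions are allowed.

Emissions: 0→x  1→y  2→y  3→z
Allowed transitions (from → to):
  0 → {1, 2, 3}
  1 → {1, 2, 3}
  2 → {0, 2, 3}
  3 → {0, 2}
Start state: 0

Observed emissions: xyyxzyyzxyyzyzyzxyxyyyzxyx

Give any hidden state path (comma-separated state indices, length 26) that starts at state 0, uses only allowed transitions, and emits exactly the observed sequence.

0,1,2,0,3,2,2,3,0,1,2,3,2,3,2,3,0,2,0,1,2,2,3,0,2,0

  0: obs=x cand={0} pick 0 [start]
  1: obs=y cand={1,2} pick 1 [0->1 ok]
  2: obs=y cand={1,2} pick 2 [1->2 ok]
  3: obs=x cand={0} pick 0 [2->0 ok]
  4: obs=z cand={3} pick 3 [0->3 ok]
  5: obs=y cand={1,2} pick 2 [3->2 ok]
  6: obs=y cand={1,2} pick 2 [2->2 ok]
  7: obs=z cand={3} pick 3 [2->3 ok]
  8: obs=x cand={0} pick 0 [3->0 ok]
  9: obs=y cand={1,2} pick 1 [0->1 ok]
  10: obs=y cand={1,2} pick 2 [1->2 ok]
  11: obs=z cand={3} pick 3 [2->3 ok]
  12: obs=y cand={1,2} pick 2 [3->2 ok]
  13: obs=z cand={3} pick 3 [2->3 ok]
  14: obs=y cand={1,2} pick 2 [3->2 ok]
  15: obs=z cand={3} pick 3 [2->3 ok]
  16: obs=x cand={0} pick 0 [3->0 ok]
  17: obs=y cand={1,2} pick 2 [0->2 ok]
  18: obs=x cand={0} pick 0 [2->0 ok]
  19: obs=y cand={1,2} pick 1 [0->1 ok]
  20: obs=y cand={1,2} pick 2 [1->2 ok]
  21: obs=y cand={1,2} pick 2 [2->2 ok]
  22: obs=z cand={3} pick 3 [2->3 ok]
  23: obs=x cand={0} pick 0 [3->0 ok]
  24: obs=y cand={1,2} pick 2 [0->2 ok]
  25: obs=x cand={0} pick 0 [2->0 ok]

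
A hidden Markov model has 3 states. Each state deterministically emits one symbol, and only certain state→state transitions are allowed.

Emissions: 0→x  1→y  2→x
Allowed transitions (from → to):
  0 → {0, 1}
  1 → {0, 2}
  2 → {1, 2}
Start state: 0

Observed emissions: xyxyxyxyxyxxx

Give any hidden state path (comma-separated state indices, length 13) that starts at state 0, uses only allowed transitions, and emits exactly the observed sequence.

0,1,2,1,2,1,0,1,0,1,2,2,2

  0: obs=x cand={0,2} pick 0 [start]
  1: obs=y cand={1} pick 1 [0->1 ok]
  2: obs=x cand={0,2} pick 2 [1->2 ok]
  3: obs=y cand={1} pick 1 [2->1 ok]
  4: obs=x cand={0,2} pick 2 [1->2 ok]
  5: obs=y cand={1} pick 1 [2->1 ok]
  6: obs=x cand={0,2} pick 0 [1->0 ok]
  7: obs=y cand={1} pick 1 [0->1 ok]
  8: obs=x cand={0,2} pick 0 [1->0 ok]
  9: obs=y cand={1} pick 1 [0->1 ok]
  10: obs=x cand={0,2} pick 2 [1->2 ok]
  11: obs=x cand={0,2} pick 2 [2->2 ok]
  12: obs=x cand={0,2} pick 2 [2->2 ok]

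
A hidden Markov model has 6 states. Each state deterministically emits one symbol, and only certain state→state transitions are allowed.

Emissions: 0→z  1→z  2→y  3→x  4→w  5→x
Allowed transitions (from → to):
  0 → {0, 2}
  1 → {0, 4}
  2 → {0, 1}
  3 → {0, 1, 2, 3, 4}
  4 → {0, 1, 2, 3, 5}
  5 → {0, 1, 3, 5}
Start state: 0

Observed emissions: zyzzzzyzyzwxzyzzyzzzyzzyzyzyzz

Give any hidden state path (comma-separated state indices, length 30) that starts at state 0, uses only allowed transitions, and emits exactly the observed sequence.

0,2,1,0,0,0,2,0,2,1,4,5,0,2,1,0,2,1,0,0,2,0,0,2,0,2,0,2,0,0

  0: obs=z cand={0,1} pick 0 [start]
  1: obs=y cand={2} pick 2 [0->2 ok]
  2: obs=z cand={0,1} pick 1 [2->1 ok]
  3: obs=z cand={0,1} pick 0 [1->0 ok]
  4: obs=z cand={0,1} pick 0 [0->0 ok]
  5: obs=z cand={0,1} pick 0 [0->0 ok]
  6: obs=y cand={2} pick 2 [0->2 ok]
  7: obs=z cand={0,1} pick 0 [2->0 ok]
  8: obs=y cand={2} pick 2 [0->2 ok]
  9: obs=z cand={0,1} pick 1 [2->1 ok]
  10: obs=w cand={4} pick 4 [1->4 ok]
  11: obs=x cand={3,5} pick 5 [4->5 ok]
  12: obs=z cand={0,1} pick 0 [5->0 ok]
  13: obs=y cand={2} pick 2 [0->2 ok]
  14: obs=z cand={0,1} pick 1 [2->1 ok]
  15: obs=z cand={0,1} pick 0 [1->0 ok]
  16: obs=y cand={2} pick 2 [0->2 ok]
  17: obs=z cand={0,1} pick 1 [2->1 ok]
  18: obs=z cand={0,1} pick 0 [1->0 ok]
  19: obs=z cand={0,1} pick 0 [0->0 ok]
  20: obs=y cand={2} pick 2 [0->2 ok]
  21: obs=z cand={0,1} pick 0 [2->0 ok]
  22: obs=z cand={0,1} pick 0 [0->0 ok]
  23: obs=y cand={2} pick 2 [0->2 ok]
  24: obs=z cand={0,1} pick 0 [2->0 ok]
  25: obs=y cand={2} pick 2 [0->2 ok]
  26: obs=z cand={0,1} pick 0 [2->0 ok]
  27: obs=y cand={2} pick 2 [0->2 ok]
  28: obs=z cand={0,1} pick 0 [2->0 ok]
  29: obs=z cand={0,1} pick 0 [0->0 ok]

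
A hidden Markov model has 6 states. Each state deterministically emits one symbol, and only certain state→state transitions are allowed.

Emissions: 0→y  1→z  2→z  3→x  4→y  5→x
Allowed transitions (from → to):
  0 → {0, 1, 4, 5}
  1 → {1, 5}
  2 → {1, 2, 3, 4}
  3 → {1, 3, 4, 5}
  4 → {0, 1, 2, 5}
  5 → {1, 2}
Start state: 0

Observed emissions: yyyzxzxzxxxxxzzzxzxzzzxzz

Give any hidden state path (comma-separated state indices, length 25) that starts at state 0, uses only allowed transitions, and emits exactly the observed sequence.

  [0] y  {0,4}  => 0  start
  [1] y  {0,4}  => 4  0->4 ok
  [2] y  {0,4}  => 0  4->0 ok
  [3] z  {1,2}  => 1  0->1 ok
  [4] x  {3,5}  => 5  1->5 ok
  [5] z  {1,2}  => 1  5->1 ok
  [6] x  {3,5}  => 5  1->5 ok
  [7] z  {1,2}  => 2  5->2 ok
  [8] x  {3,5}  => 3  2->3 ok
  [9] x  {3,5}  => 3  3->3 ok
  [10] x  {3,5}  => 3  3->3 ok
  [11] x  {3,5}  => 3  3->3 ok
  [12] x  {3,5}  => 5  3->5 ok
  [13] z  {1,2}  => 1  5->1 ok
  [14] z  {1,2}  => 1  1->1 ok
  [15] z  {1,2}  => 1  1->1 ok
  [16] x  {3,5}  => 5  1->5 ok
  [17] z  {1,2}  => 1  5->1 ok
  [18] x  {3,5}  => 5  1->5 ok
  [19] z  {1,2}  => 1  5->1 ok
  [20] z  {1,2}  => 1  1->1 ok
  [21] z  {1,2}  => 1  1->1 ok
  [22] x  {3,5}  => 5  1->5 ok
  [23] z  {1,2}  => 1  5->1 ok
  [24] z  {1,2}  => 1  1->1 ok

0,4,0,1,5,1,5,2,3,3,3,3,5,1,1,1,5,1,5,1,1,1,5,1,1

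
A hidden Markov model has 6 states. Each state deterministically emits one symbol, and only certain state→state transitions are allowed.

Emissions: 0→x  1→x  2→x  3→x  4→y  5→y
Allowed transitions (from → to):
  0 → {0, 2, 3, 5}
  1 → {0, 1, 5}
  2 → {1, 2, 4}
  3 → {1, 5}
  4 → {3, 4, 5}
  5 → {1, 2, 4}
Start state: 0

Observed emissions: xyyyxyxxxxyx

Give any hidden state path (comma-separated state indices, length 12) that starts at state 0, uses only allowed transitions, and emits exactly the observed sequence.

0,5,4,5,2,4,3,1,1,0,5,2

  t0 'x' -> {0,1,2,3}, take 0 (start)
  t1 'y' -> {4,5}, take 5 (0->5 ok)
  t2 'y' -> {4,5}, take 4 (5->4 ok)
  t3 'y' -> {4,5}, take 5 (4->5 ok)
  t4 'x' -> {0,1,2,3}, take 2 (5->2 ok)
  t5 'y' -> {4,5}, take 4 (2->4 ok)
  t6 'x' -> {0,1,2,3}, take 3 (4->3 ok)
  t7 'x' -> {0,1,2,3}, take 1 (3->1 ok)
  t8 'x' -> {0,1,2,3}, take 1 (1->1 ok)
  t9 'x' -> {0,1,2,3}, take 0 (1->0 ok)
  t10 'y' -> {4,5}, take 5 (0->5 ok)
  t11 'x' -> {0,1,2,3}, take 2 (5->2 ok)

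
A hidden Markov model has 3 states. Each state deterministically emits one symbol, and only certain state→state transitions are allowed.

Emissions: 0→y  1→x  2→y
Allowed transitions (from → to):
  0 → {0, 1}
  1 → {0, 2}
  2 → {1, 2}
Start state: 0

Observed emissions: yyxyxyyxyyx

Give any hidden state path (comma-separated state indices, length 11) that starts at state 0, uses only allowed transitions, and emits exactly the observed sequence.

  0: obs=y cand={0,2} pick 0 [start]
  1: obs=y cand={0,2} pick 0 [0->0 ok]
  2: obs=x cand={1} pick 1 [0->1 ok]
  3: obs=y cand={0,2} pick 2 [1->2 ok]
  4: obs=x cand={1} pick 1 [2->1 ok]
  5: obs=y cand={0,2} pick 2 [1->2 ok]
  6: obs=y cand={0,2} pick 2 [2->2 ok]
  7: obs=x cand={1} pick 1 [2->1 ok]
  8: obs=y cand={0,2} pick 0 [1->0 ok]
  9: obs=y cand={0,2} pick 0 [0->0 ok]
  10: obs=x cand={1} pick 1 [0->1 ok]

0,0,1,2,1,2,2,1,0,0,1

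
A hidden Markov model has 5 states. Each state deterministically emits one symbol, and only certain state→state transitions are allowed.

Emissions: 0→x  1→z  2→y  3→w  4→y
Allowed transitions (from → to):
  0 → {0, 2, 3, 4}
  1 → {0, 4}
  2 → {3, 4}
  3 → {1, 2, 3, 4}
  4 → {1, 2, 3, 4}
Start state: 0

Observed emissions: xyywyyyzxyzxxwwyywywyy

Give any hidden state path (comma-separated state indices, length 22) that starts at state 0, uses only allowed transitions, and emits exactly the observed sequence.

0,4,2,3,2,4,4,1,0,4,1,0,0,3,3,2,4,3,4,3,4,2

  [0] x  {0}  => 0  start
  [1] y  {2,4}  => 4  0->4 ok
  [2] y  {2,4}  => 2  4->2 ok
  [3] w  {3}  => 3  2->3 ok
  [4] y  {2,4}  => 2  3->2 ok
  [5] y  {2,4}  => 4  2->4 ok
  [6] y  {2,4}  => 4  4->4 ok
  [7] z  {1}  => 1  4->1 ok
  [8] x  {0}  => 0  1->0 ok
  [9] y  {2,4}  => 4  0->4 ok
  [10] z  {1}  => 1  4->1 ok
  [11] x  {0}  => 0  1->0 ok
  [12] x  {0}  => 0  0->0 ok
  [13] w  {3}  => 3  0->3 ok
  [14] w  {3}  => 3  3->3 ok
  [15] y  {2,4}  => 2  3->2 ok
  [16] y  {2,4}  => 4  2->4 ok
  [17] w  {3}  => 3  4->3 ok
  [18] y  {2,4}  => 4  3->4 ok
  [19] w  {3}  => 3  4->3 ok
  [20] y  {2,4}  => 4  3->4 ok
  [21] y  {2,4}  => 2  4->2 ok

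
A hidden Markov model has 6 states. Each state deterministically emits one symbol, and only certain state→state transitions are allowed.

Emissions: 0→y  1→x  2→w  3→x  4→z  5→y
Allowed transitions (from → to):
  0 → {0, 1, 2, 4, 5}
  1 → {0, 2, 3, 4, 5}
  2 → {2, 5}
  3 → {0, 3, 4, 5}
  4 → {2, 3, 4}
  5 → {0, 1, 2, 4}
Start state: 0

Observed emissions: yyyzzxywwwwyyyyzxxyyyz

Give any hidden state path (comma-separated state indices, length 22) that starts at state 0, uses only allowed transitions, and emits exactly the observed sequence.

  [0] y  {0,5}  => 0  start
  [1] y  {0,5}  => 5  0->5 ok
  [2] y  {0,5}  => 0  5->0 ok
  [3] z  {4}  => 4  0->4 ok
  [4] z  {4}  => 4  4->4 ok
  [5] x  {1,3}  => 3  4->3 ok
  [6] y  {0,5}  => 0  3->0 ok
  [7] w  {2}  => 2  0->2 ok
  [8] w  {2}  => 2  2->2 ok
  [9] w  {2}  => 2  2->2 ok
  [10] w  {2}  => 2  2->2 ok
  [11] y  {0,5}  => 5  2->5 ok
  [12] y  {0,5}  => 0  5->0 ok
  [13] y  {0,5}  => 0  0->0 ok
  [14] y  {0,5}  => 0  0->0 ok
  [15] z  {4}  => 4  0->4 ok
  [16] x  {1,3}  => 3  4->3 ok
  [17] x  {1,3}  => 3  3->3 ok
  [18] y  {0,5}  => 0  3->0 ok
  [19] y  {0,5}  => 0  0->0 ok
  [20] y  {0,5}  => 5  0->5 ok
  [21] z  {4}  => 4  5->4 ok

0,5,0,4,4,3,0,2,2,2,2,5,0,0,0,4,3,3,0,0,5,4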